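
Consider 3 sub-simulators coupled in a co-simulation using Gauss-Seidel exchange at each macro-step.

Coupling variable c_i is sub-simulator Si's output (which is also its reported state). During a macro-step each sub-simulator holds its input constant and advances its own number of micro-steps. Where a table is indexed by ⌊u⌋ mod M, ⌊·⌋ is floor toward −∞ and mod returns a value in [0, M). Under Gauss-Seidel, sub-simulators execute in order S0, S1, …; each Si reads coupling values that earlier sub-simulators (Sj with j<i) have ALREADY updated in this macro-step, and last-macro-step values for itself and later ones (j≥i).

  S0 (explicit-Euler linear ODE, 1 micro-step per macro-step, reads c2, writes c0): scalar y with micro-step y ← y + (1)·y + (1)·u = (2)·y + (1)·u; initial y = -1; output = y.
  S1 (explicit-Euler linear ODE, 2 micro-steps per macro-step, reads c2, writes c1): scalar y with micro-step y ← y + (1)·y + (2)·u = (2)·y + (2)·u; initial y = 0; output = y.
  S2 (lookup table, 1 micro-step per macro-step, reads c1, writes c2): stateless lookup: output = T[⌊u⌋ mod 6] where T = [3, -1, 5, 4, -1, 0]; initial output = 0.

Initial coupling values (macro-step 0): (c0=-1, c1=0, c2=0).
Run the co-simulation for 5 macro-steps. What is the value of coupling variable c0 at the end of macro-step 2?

macro 1: S0 reads c2=0 → after 1×micro: -2; S1 reads c2=0 → after 2×micro: 0; S2 reads c1=0 → after 1×micro: 3 ⇒ (c0=-2, c1=0, c2=3)
macro 2: S0 reads c2=3 → after 1×micro: -1; S1 reads c2=3 → after 2×micro: 18; S2 reads c1=18 → after 1×micro: 3 ⇒ (c0=-1, c1=18, c2=3)
macro 3: S0 reads c2=3 → after 1×micro: 1; S1 reads c2=3 → after 2×micro: 90; S2 reads c1=90 → after 1×micro: 3 ⇒ (c0=1, c1=90, c2=3)
macro 4: S0 reads c2=3 → after 1×micro: 5; S1 reads c2=3 → after 2×micro: 378; S2 reads c1=378 → after 1×micro: 3 ⇒ (c0=5, c1=378, c2=3)
macro 5: S0 reads c2=3 → after 1×micro: 13; S1 reads c2=3 → after 2×micro: 1530; S2 reads c1=1530 → after 1×micro: 3 ⇒ (c0=13, c1=1530, c2=3)

c0 at macro-step 2 = -1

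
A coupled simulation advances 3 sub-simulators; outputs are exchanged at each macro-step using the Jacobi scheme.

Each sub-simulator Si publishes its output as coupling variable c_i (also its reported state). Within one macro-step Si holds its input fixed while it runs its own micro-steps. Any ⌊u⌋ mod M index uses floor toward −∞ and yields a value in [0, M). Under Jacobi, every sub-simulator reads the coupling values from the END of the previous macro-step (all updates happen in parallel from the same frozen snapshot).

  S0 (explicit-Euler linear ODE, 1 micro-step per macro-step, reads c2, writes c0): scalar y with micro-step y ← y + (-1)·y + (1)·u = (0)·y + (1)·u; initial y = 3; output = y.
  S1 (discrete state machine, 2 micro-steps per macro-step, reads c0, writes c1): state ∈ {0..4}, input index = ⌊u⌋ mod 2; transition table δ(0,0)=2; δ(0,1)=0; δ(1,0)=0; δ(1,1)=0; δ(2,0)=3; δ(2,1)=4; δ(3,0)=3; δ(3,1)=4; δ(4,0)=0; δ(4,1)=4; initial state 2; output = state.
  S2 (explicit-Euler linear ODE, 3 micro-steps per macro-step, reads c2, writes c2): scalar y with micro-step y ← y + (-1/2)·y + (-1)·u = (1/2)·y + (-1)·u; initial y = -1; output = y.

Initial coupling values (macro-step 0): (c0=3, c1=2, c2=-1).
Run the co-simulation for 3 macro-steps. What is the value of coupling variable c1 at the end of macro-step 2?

macro 1: S0 reads c2=-1 → after 1×micro: -1; S1 reads c0=3 → after 2×micro: 4; S2 reads c2=-1 → after 3×micro: 13/8 ⇒ (c0=-1, c1=4, c2=13/8)
macro 2: S0 reads c2=13/8 → after 1×micro: 13/8; S1 reads c0=-1 → after 2×micro: 4; S2 reads c2=13/8 → after 3×micro: -169/64 ⇒ (c0=13/8, c1=4, c2=-169/64)
macro 3: S0 reads c2=-169/64 → after 1×micro: -169/64; S1 reads c0=13/8 → after 2×micro: 4; S2 reads c2=-169/64 → after 3×micro: 2197/512 ⇒ (c0=-169/64, c1=4, c2=2197/512)

c1 at macro-step 2 = 4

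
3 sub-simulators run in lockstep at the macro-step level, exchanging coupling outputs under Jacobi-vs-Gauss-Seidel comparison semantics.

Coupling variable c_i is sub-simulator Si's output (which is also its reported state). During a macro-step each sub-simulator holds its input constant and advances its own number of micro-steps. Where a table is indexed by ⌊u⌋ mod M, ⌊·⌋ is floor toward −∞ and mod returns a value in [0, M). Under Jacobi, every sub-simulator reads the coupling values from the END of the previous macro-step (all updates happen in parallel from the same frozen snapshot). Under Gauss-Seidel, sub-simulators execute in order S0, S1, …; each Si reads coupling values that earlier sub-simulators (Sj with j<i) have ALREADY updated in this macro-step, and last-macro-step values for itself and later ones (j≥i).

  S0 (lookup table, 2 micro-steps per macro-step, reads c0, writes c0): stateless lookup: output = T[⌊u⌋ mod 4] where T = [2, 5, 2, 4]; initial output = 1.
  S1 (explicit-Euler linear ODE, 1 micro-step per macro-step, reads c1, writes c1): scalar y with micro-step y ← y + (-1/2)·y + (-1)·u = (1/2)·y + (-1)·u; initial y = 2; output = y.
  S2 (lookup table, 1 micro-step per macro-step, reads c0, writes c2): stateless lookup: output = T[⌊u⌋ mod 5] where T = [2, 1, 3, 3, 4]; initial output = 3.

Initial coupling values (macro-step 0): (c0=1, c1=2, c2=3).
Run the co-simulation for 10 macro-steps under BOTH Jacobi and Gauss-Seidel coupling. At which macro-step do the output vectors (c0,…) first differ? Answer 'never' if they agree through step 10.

[Jacobi] macro 1: S0 reads c0=1 → after 2×micro: 5; S1 reads c1=2 → after 1×micro: -1; S2 reads c0=1 → after 1×micro: 1 ⇒ (c0=5, c1=-1, c2=1)
[Jacobi] macro 2: S0 reads c0=5 → after 2×micro: 5; S1 reads c1=-1 → after 1×micro: 1/2; S2 reads c0=5 → after 1×micro: 2 ⇒ (c0=5, c1=1/2, c2=2)
[Jacobi] macro 3: S0 reads c0=5 → after 2×micro: 5; S1 reads c1=1/2 → after 1×micro: -1/4; S2 reads c0=5 → after 1×micro: 2 ⇒ (c0=5, c1=-1/4, c2=2)
[Jacobi] macro 4: S0 reads c0=5 → after 2×micro: 5; S1 reads c1=-1/4 → after 1×micro: 1/8; S2 reads c0=5 → after 1×micro: 2 ⇒ (c0=5, c1=1/8, c2=2)
[Jacobi] macro 5: S0 reads c0=5 → after 2×micro: 5; S1 reads c1=1/8 → after 1×micro: -1/16; S2 reads c0=5 → after 1×micro: 2 ⇒ (c0=5, c1=-1/16, c2=2)
[Jacobi] macro 6: S0 reads c0=5 → after 2×micro: 5; S1 reads c1=-1/16 → after 1×micro: 1/32; S2 reads c0=5 → after 1×micro: 2 ⇒ (c0=5, c1=1/32, c2=2)
[Jacobi] macro 7: S0 reads c0=5 → after 2×micro: 5; S1 reads c1=1/32 → after 1×micro: -1/64; S2 reads c0=5 → after 1×micro: 2 ⇒ (c0=5, c1=-1/64, c2=2)
[Jacobi] macro 8: S0 reads c0=5 → after 2×micro: 5; S1 reads c1=-1/64 → after 1×micro: 1/128; S2 reads c0=5 → after 1×micro: 2 ⇒ (c0=5, c1=1/128, c2=2)
[Jacobi] macro 9: S0 reads c0=5 → after 2×micro: 5; S1 reads c1=1/128 → after 1×micro: -1/256; S2 reads c0=5 → after 1×micro: 2 ⇒ (c0=5, c1=-1/256, c2=2)
[Jacobi] macro 10: S0 reads c0=5 → after 2×micro: 5; S1 reads c1=-1/256 → after 1×micro: 1/512; S2 reads c0=5 → after 1×micro: 2 ⇒ (c0=5, c1=1/512, c2=2)
[Gauss-Seidel] macro 1: S0 reads c0=1 → after 2×micro: 5; S1 reads c1=2 → after 1×micro: -1; S2 reads c0=5 → after 1×micro: 2 ⇒ (c0=5, c1=-1, c2=2)
[Gauss-Seidel] macro 2: S0 reads c0=5 → after 2×micro: 5; S1 reads c1=-1 → after 1×micro: 1/2; S2 reads c0=5 → after 1×micro: 2 ⇒ (c0=5, c1=1/2, c2=2)
[Gauss-Seidel] macro 3: S0 reads c0=5 → after 2×micro: 5; S1 reads c1=1/2 → after 1×micro: -1/4; S2 reads c0=5 → after 1×micro: 2 ⇒ (c0=5, c1=-1/4, c2=2)
[Gauss-Seidel] macro 4: S0 reads c0=5 → after 2×micro: 5; S1 reads c1=-1/4 → after 1×micro: 1/8; S2 reads c0=5 → after 1×micro: 2 ⇒ (c0=5, c1=1/8, c2=2)
[Gauss-Seidel] macro 5: S0 reads c0=5 → after 2×micro: 5; S1 reads c1=1/8 → after 1×micro: -1/16; S2 reads c0=5 → after 1×micro: 2 ⇒ (c0=5, c1=-1/16, c2=2)
[Gauss-Seidel] macro 6: S0 reads c0=5 → after 2×micro: 5; S1 reads c1=-1/16 → after 1×micro: 1/32; S2 reads c0=5 → after 1×micro: 2 ⇒ (c0=5, c1=1/32, c2=2)
[Gauss-Seidel] macro 7: S0 reads c0=5 → after 2×micro: 5; S1 reads c1=1/32 → after 1×micro: -1/64; S2 reads c0=5 → after 1×micro: 2 ⇒ (c0=5, c1=-1/64, c2=2)
[Gauss-Seidel] macro 8: S0 reads c0=5 → after 2×micro: 5; S1 reads c1=-1/64 → after 1×micro: 1/128; S2 reads c0=5 → after 1×micro: 2 ⇒ (c0=5, c1=1/128, c2=2)
[Gauss-Seidel] macro 9: S0 reads c0=5 → after 2×micro: 5; S1 reads c1=1/128 → after 1×micro: -1/256; S2 reads c0=5 → after 1×micro: 2 ⇒ (c0=5, c1=-1/256, c2=2)
[Gauss-Seidel] macro 10: S0 reads c0=5 → after 2×micro: 5; S1 reads c1=-1/256 → after 1×micro: 1/512; S2 reads c0=5 → after 1×micro: 2 ⇒ (c0=5, c1=1/512, c2=2)

first divergence at macro-step: 1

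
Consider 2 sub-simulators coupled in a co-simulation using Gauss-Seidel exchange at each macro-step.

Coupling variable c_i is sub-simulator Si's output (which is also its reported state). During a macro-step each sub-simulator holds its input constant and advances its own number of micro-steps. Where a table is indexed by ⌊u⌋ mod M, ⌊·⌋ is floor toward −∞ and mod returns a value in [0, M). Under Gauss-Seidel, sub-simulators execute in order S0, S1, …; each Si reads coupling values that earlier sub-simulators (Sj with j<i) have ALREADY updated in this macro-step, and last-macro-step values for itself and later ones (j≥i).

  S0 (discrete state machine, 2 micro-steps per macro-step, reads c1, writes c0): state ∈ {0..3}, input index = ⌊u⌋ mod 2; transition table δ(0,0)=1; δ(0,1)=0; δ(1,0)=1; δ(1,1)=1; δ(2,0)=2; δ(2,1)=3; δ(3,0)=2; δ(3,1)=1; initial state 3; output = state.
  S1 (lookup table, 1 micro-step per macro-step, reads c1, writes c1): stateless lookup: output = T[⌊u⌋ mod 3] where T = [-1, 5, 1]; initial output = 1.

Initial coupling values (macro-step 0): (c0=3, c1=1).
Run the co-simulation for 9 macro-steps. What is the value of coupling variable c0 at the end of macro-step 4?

c0 at macro-step 4 = 1

macro 1: S0 reads c1=1 → after 2×micro: 1; S1 reads c1=1 → after 1×micro: 5 ⇒ (c0=1, c1=5)
macro 2: S0 reads c1=5 → after 2×micro: 1; S1 reads c1=5 → after 1×micro: 1 ⇒ (c0=1, c1=1)
macro 3: S0 reads c1=1 → after 2×micro: 1; S1 reads c1=1 → after 1×micro: 5 ⇒ (c0=1, c1=5)
macro 4: S0 reads c1=5 → after 2×micro: 1; S1 reads c1=5 → after 1×micro: 1 ⇒ (c0=1, c1=1)
macro 5: S0 reads c1=1 → after 2×micro: 1; S1 reads c1=1 → after 1×micro: 5 ⇒ (c0=1, c1=5)
macro 6: S0 reads c1=5 → after 2×micro: 1; S1 reads c1=5 → after 1×micro: 1 ⇒ (c0=1, c1=1)
macro 7: S0 reads c1=1 → after 2×micro: 1; S1 reads c1=1 → after 1×micro: 5 ⇒ (c0=1, c1=5)
macro 8: S0 reads c1=5 → after 2×micro: 1; S1 reads c1=5 → after 1×micro: 1 ⇒ (c0=1, c1=1)
macro 9: S0 reads c1=1 → after 2×micro: 1; S1 reads c1=1 → after 1×micro: 5 ⇒ (c0=1, c1=5)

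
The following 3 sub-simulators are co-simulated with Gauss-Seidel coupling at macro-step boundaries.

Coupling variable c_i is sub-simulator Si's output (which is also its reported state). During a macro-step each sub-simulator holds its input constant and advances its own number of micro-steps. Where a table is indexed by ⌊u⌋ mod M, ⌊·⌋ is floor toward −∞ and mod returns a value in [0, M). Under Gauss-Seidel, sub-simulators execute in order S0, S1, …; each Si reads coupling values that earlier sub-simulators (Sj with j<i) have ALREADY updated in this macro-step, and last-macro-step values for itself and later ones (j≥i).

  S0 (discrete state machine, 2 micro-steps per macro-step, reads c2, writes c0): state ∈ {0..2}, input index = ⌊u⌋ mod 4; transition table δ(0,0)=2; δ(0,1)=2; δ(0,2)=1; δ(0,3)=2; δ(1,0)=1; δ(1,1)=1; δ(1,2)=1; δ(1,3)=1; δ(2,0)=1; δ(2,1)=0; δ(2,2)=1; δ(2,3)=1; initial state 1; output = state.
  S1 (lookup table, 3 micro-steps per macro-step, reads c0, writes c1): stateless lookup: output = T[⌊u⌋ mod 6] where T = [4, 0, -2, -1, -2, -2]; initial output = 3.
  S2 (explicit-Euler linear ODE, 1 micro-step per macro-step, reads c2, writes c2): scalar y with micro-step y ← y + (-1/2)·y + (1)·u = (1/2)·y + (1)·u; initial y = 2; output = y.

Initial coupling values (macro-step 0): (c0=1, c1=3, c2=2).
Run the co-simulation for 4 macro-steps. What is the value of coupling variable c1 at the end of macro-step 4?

macro 1: S0 reads c2=2 → after 2×micro: 1; S1 reads c0=1 → after 3×micro: 0; S2 reads c2=2 → after 1×micro: 3 ⇒ (c0=1, c1=0, c2=3)
macro 2: S0 reads c2=3 → after 2×micro: 1; S1 reads c0=1 → after 3×micro: 0; S2 reads c2=3 → after 1×micro: 9/2 ⇒ (c0=1, c1=0, c2=9/2)
macro 3: S0 reads c2=9/2 → after 2×micro: 1; S1 reads c0=1 → after 3×micro: 0; S2 reads c2=9/2 → after 1×micro: 27/4 ⇒ (c0=1, c1=0, c2=27/4)
macro 4: S0 reads c2=27/4 → after 2×micro: 1; S1 reads c0=1 → after 3×micro: 0; S2 reads c2=27/4 → after 1×micro: 81/8 ⇒ (c0=1, c1=0, c2=81/8)

c1 at macro-step 4 = 0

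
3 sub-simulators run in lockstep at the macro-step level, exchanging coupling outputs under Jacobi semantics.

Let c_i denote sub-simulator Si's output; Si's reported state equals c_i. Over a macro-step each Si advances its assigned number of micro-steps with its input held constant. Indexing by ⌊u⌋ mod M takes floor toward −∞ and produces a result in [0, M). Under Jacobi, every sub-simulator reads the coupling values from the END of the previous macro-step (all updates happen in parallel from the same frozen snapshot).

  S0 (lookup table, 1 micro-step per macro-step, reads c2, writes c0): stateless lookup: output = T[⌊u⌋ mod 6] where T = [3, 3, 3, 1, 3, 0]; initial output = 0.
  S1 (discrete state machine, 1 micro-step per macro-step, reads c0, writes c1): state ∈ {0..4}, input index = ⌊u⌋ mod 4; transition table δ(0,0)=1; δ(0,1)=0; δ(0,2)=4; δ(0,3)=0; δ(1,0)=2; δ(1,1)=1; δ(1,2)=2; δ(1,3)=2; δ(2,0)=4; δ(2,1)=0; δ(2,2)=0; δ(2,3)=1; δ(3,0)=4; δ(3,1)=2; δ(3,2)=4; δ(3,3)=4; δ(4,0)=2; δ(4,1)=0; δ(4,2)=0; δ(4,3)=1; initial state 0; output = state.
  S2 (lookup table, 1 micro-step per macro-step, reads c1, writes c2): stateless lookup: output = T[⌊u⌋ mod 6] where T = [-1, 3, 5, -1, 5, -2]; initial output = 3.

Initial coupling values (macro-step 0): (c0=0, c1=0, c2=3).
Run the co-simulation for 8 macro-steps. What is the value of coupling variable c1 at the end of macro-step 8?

c1 at macro-step 8 = 4

macro 1: S0 reads c2=3 → after 1×micro: 1; S1 reads c0=0 → after 1×micro: 1; S2 reads c1=0 → after 1×micro: -1 ⇒ (c0=1, c1=1, c2=-1)
macro 2: S0 reads c2=-1 → after 1×micro: 0; S1 reads c0=1 → after 1×micro: 1; S2 reads c1=1 → after 1×micro: 3 ⇒ (c0=0, c1=1, c2=3)
macro 3: S0 reads c2=3 → after 1×micro: 1; S1 reads c0=0 → after 1×micro: 2; S2 reads c1=1 → after 1×micro: 3 ⇒ (c0=1, c1=2, c2=3)
macro 4: S0 reads c2=3 → after 1×micro: 1; S1 reads c0=1 → after 1×micro: 0; S2 reads c1=2 → after 1×micro: 5 ⇒ (c0=1, c1=0, c2=5)
macro 5: S0 reads c2=5 → after 1×micro: 0; S1 reads c0=1 → after 1×micro: 0; S2 reads c1=0 → after 1×micro: -1 ⇒ (c0=0, c1=0, c2=-1)
macro 6: S0 reads c2=-1 → after 1×micro: 0; S1 reads c0=0 → after 1×micro: 1; S2 reads c1=0 → after 1×micro: -1 ⇒ (c0=0, c1=1, c2=-1)
macro 7: S0 reads c2=-1 → after 1×micro: 0; S1 reads c0=0 → after 1×micro: 2; S2 reads c1=1 → after 1×micro: 3 ⇒ (c0=0, c1=2, c2=3)
macro 8: S0 reads c2=3 → after 1×micro: 1; S1 reads c0=0 → after 1×micro: 4; S2 reads c1=2 → after 1×micro: 5 ⇒ (c0=1, c1=4, c2=5)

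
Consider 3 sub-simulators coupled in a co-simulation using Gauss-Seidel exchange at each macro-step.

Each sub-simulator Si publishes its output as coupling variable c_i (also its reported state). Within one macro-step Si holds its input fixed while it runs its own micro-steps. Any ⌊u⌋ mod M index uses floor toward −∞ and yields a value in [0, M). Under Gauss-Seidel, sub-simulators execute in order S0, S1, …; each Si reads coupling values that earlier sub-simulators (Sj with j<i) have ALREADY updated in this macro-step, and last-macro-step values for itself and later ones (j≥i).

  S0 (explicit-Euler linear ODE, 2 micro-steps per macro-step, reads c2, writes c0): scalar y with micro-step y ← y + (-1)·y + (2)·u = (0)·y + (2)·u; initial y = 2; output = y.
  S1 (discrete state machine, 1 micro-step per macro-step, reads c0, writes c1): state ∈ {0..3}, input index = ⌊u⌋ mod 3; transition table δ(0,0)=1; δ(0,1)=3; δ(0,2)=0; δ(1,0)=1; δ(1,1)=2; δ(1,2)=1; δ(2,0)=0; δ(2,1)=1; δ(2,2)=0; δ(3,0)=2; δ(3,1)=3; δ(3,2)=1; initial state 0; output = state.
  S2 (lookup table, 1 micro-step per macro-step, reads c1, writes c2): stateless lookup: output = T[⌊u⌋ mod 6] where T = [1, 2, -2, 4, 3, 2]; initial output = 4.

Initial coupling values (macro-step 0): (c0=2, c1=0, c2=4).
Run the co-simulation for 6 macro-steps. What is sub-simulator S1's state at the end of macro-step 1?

macro 1: S0 reads c2=4 → after 2×micro: 8; S1 reads c0=8 → after 1×micro: 0; S2 reads c1=0 → after 1×micro: 1 ⇒ (c0=8, c1=0, c2=1)
macro 2: S0 reads c2=1 → after 2×micro: 2; S1 reads c0=2 → after 1×micro: 0; S2 reads c1=0 → after 1×micro: 1 ⇒ (c0=2, c1=0, c2=1)
macro 3: S0 reads c2=1 → after 2×micro: 2; S1 reads c0=2 → after 1×micro: 0; S2 reads c1=0 → after 1×micro: 1 ⇒ (c0=2, c1=0, c2=1)
macro 4: S0 reads c2=1 → after 2×micro: 2; S1 reads c0=2 → after 1×micro: 0; S2 reads c1=0 → after 1×micro: 1 ⇒ (c0=2, c1=0, c2=1)
macro 5: S0 reads c2=1 → after 2×micro: 2; S1 reads c0=2 → after 1×micro: 0; S2 reads c1=0 → after 1×micro: 1 ⇒ (c0=2, c1=0, c2=1)
macro 6: S0 reads c2=1 → after 2×micro: 2; S1 reads c0=2 → after 1×micro: 0; S2 reads c1=0 → after 1×micro: 1 ⇒ (c0=2, c1=0, c2=1)

S1 state at macro-step 1 = 0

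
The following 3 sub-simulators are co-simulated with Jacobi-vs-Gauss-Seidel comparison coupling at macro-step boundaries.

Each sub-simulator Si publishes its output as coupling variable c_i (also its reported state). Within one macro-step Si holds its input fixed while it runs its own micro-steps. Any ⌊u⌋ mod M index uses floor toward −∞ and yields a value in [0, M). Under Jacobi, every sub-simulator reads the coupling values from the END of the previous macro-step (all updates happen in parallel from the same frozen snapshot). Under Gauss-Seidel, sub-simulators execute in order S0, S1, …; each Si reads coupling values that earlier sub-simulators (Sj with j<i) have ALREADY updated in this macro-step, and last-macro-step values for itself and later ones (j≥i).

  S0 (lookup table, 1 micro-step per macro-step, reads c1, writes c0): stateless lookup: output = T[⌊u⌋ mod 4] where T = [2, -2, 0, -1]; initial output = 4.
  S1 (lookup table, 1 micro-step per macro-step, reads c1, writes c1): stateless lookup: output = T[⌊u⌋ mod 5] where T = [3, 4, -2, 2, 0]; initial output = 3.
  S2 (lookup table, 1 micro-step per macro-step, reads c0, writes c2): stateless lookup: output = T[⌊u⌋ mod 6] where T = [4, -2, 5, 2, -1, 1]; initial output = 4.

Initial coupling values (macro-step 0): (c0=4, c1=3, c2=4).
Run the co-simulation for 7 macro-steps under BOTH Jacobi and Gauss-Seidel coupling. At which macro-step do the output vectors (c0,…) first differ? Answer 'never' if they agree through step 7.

first divergence at macro-step: 1

[Jacobi] macro 1: S0 reads c1=3 → after 1×micro: -1; S1 reads c1=3 → after 1×micro: 2; S2 reads c0=4 → after 1×micro: -1 ⇒ (c0=-1, c1=2, c2=-1)
[Jacobi] macro 2: S0 reads c1=2 → after 1×micro: 0; S1 reads c1=2 → after 1×micro: -2; S2 reads c0=-1 → after 1×micro: 1 ⇒ (c0=0, c1=-2, c2=1)
[Jacobi] macro 3: S0 reads c1=-2 → after 1×micro: 0; S1 reads c1=-2 → after 1×micro: 2; S2 reads c0=0 → after 1×micro: 4 ⇒ (c0=0, c1=2, c2=4)
[Jacobi] macro 4: S0 reads c1=2 → after 1×micro: 0; S1 reads c1=2 → after 1×micro: -2; S2 reads c0=0 → after 1×micro: 4 ⇒ (c0=0, c1=-2, c2=4)
[Jacobi] macro 5: S0 reads c1=-2 → after 1×micro: 0; S1 reads c1=-2 → after 1×micro: 2; S2 reads c0=0 → after 1×micro: 4 ⇒ (c0=0, c1=2, c2=4)
[Jacobi] macro 6: S0 reads c1=2 → after 1×micro: 0; S1 reads c1=2 → after 1×micro: -2; S2 reads c0=0 → after 1×micro: 4 ⇒ (c0=0, c1=-2, c2=4)
[Jacobi] macro 7: S0 reads c1=-2 → after 1×micro: 0; S1 reads c1=-2 → after 1×micro: 2; S2 reads c0=0 → after 1×micro: 4 ⇒ (c0=0, c1=2, c2=4)
[Gauss-Seidel] macro 1: S0 reads c1=3 → after 1×micro: -1; S1 reads c1=3 → after 1×micro: 2; S2 reads c0=-1 → after 1×micro: 1 ⇒ (c0=-1, c1=2, c2=1)
[Gauss-Seidel] macro 2: S0 reads c1=2 → after 1×micro: 0; S1 reads c1=2 → after 1×micro: -2; S2 reads c0=0 → after 1×micro: 4 ⇒ (c0=0, c1=-2, c2=4)
[Gauss-Seidel] macro 3: S0 reads c1=-2 → after 1×micro: 0; S1 reads c1=-2 → after 1×micro: 2; S2 reads c0=0 → after 1×micro: 4 ⇒ (c0=0, c1=2, c2=4)
[Gauss-Seidel] macro 4: S0 reads c1=2 → after 1×micro: 0; S1 reads c1=2 → after 1×micro: -2; S2 reads c0=0 → after 1×micro: 4 ⇒ (c0=0, c1=-2, c2=4)
[Gauss-Seidel] macro 5: S0 reads c1=-2 → after 1×micro: 0; S1 reads c1=-2 → after 1×micro: 2; S2 reads c0=0 → after 1×micro: 4 ⇒ (c0=0, c1=2, c2=4)
[Gauss-Seidel] macro 6: S0 reads c1=2 → after 1×micro: 0; S1 reads c1=2 → after 1×micro: -2; S2 reads c0=0 → after 1×micro: 4 ⇒ (c0=0, c1=-2, c2=4)
[Gauss-Seidel] macro 7: S0 reads c1=-2 → after 1×micro: 0; S1 reads c1=-2 → after 1×micro: 2; S2 reads c0=0 → after 1×micro: 4 ⇒ (c0=0, c1=2, c2=4)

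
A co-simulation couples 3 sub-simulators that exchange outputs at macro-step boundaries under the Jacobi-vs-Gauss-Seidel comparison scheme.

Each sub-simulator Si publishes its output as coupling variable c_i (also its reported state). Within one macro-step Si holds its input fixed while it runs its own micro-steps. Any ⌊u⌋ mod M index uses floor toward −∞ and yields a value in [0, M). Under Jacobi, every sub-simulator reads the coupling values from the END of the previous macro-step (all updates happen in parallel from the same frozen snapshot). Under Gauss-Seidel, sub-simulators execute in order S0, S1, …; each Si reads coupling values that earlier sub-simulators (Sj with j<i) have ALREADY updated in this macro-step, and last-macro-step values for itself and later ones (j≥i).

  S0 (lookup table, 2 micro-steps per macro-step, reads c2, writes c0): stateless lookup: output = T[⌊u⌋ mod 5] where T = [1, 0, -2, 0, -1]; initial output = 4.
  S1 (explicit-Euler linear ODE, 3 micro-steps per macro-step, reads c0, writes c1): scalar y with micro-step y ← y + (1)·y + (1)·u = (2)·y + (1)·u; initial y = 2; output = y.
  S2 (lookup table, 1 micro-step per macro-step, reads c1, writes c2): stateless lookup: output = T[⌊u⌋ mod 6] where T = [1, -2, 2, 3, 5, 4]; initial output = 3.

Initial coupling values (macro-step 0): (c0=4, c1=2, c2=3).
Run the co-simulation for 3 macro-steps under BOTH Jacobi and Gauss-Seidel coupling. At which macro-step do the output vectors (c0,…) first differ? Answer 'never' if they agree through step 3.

first divergence at macro-step: 1

[Jacobi] macro 1: S0 reads c2=3 → after 2×micro: 0; S1 reads c0=4 → after 3×micro: 44; S2 reads c1=2 → after 1×micro: 2 ⇒ (c0=0, c1=44, c2=2)
[Jacobi] macro 2: S0 reads c2=2 → after 2×micro: -2; S1 reads c0=0 → after 3×micro: 352; S2 reads c1=44 → after 1×micro: 2 ⇒ (c0=-2, c1=352, c2=2)
[Jacobi] macro 3: S0 reads c2=2 → after 2×micro: -2; S1 reads c0=-2 → after 3×micro: 2802; S2 reads c1=352 → after 1×micro: 5 ⇒ (c0=-2, c1=2802, c2=5)
[Gauss-Seidel] macro 1: S0 reads c2=3 → after 2×micro: 0; S1 reads c0=0 → after 3×micro: 16; S2 reads c1=16 → after 1×micro: 5 ⇒ (c0=0, c1=16, c2=5)
[Gauss-Seidel] macro 2: S0 reads c2=5 → after 2×micro: 1; S1 reads c0=1 → after 3×micro: 135; S2 reads c1=135 → after 1×micro: 3 ⇒ (c0=1, c1=135, c2=3)
[Gauss-Seidel] macro 3: S0 reads c2=3 → after 2×micro: 0; S1 reads c0=0 → after 3×micro: 1080; S2 reads c1=1080 → after 1×micro: 1 ⇒ (c0=0, c1=1080, c2=1)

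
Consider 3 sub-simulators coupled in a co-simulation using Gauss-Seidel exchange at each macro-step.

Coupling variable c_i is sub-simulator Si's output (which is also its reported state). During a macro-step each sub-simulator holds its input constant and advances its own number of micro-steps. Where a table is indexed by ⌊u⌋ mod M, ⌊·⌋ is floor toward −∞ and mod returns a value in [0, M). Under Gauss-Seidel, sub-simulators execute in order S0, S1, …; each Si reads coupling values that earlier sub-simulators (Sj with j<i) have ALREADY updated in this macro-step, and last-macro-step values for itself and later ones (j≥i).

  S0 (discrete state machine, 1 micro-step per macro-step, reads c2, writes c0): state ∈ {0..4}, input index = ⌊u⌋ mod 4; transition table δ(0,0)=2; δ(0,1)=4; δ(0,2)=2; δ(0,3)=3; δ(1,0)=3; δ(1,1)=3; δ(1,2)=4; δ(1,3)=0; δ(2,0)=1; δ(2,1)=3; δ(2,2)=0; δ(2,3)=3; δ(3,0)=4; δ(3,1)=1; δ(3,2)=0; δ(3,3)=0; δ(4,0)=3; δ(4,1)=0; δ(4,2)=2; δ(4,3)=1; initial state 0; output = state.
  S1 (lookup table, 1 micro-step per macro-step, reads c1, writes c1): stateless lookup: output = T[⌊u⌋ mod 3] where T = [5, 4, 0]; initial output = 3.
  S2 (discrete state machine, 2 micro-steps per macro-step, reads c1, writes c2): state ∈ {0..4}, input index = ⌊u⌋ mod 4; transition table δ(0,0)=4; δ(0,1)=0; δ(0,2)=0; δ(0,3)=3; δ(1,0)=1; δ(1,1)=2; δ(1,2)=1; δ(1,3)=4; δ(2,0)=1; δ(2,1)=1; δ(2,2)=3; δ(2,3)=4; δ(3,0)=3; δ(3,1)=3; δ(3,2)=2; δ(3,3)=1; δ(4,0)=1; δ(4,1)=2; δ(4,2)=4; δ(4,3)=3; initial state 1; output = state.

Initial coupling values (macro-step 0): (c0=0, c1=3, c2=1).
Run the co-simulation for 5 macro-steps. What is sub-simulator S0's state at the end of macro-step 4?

macro 1: S0 reads c2=1 → after 1×micro: 4; S1 reads c1=3 → after 1×micro: 5; S2 reads c1=5 → after 2×micro: 1 ⇒ (c0=4, c1=5, c2=1)
macro 2: S0 reads c2=1 → after 1×micro: 0; S1 reads c1=5 → after 1×micro: 0; S2 reads c1=0 → after 2×micro: 1 ⇒ (c0=0, c1=0, c2=1)
macro 3: S0 reads c2=1 → after 1×micro: 4; S1 reads c1=0 → after 1×micro: 5; S2 reads c1=5 → after 2×micro: 1 ⇒ (c0=4, c1=5, c2=1)
macro 4: S0 reads c2=1 → after 1×micro: 0; S1 reads c1=5 → after 1×micro: 0; S2 reads c1=0 → after 2×micro: 1 ⇒ (c0=0, c1=0, c2=1)
macro 5: S0 reads c2=1 → after 1×micro: 4; S1 reads c1=0 → after 1×micro: 5; S2 reads c1=5 → after 2×micro: 1 ⇒ (c0=4, c1=5, c2=1)

S0 state at macro-step 4 = 0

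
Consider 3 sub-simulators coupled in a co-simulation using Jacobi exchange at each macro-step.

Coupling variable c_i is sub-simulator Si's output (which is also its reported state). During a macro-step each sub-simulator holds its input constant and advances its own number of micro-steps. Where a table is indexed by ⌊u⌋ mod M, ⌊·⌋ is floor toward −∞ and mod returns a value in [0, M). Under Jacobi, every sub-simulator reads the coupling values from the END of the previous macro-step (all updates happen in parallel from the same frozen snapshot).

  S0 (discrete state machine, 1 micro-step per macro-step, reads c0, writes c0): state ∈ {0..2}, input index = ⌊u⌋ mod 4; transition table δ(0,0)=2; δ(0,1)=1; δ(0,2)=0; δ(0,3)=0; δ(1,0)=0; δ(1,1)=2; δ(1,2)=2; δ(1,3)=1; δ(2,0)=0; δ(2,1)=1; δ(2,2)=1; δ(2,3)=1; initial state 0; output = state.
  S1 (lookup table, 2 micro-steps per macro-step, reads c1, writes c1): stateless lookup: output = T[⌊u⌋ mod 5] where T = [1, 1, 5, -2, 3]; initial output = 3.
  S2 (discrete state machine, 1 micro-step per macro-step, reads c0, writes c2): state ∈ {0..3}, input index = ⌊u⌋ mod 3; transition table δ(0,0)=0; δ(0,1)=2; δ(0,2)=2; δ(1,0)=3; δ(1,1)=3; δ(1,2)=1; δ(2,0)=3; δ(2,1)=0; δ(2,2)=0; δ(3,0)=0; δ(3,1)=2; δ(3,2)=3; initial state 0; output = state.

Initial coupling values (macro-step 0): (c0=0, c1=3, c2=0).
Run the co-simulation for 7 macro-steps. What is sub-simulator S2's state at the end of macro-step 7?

S2 state at macro-step 7 = 0

macro 1: S0 reads c0=0 → after 1×micro: 2; S1 reads c1=3 → after 2×micro: -2; S2 reads c0=0 → after 1×micro: 0 ⇒ (c0=2, c1=-2, c2=0)
macro 2: S0 reads c0=2 → after 1×micro: 1; S1 reads c1=-2 → after 2×micro: -2; S2 reads c0=2 → after 1×micro: 2 ⇒ (c0=1, c1=-2, c2=2)
macro 3: S0 reads c0=1 → after 1×micro: 2; S1 reads c1=-2 → after 2×micro: -2; S2 reads c0=1 → after 1×micro: 0 ⇒ (c0=2, c1=-2, c2=0)
macro 4: S0 reads c0=2 → after 1×micro: 1; S1 reads c1=-2 → after 2×micro: -2; S2 reads c0=2 → after 1×micro: 2 ⇒ (c0=1, c1=-2, c2=2)
macro 5: S0 reads c0=1 → after 1×micro: 2; S1 reads c1=-2 → after 2×micro: -2; S2 reads c0=1 → after 1×micro: 0 ⇒ (c0=2, c1=-2, c2=0)
macro 6: S0 reads c0=2 → after 1×micro: 1; S1 reads c1=-2 → after 2×micro: -2; S2 reads c0=2 → after 1×micro: 2 ⇒ (c0=1, c1=-2, c2=2)
macro 7: S0 reads c0=1 → after 1×micro: 2; S1 reads c1=-2 → after 2×micro: -2; S2 reads c0=1 → after 1×micro: 0 ⇒ (c0=2, c1=-2, c2=0)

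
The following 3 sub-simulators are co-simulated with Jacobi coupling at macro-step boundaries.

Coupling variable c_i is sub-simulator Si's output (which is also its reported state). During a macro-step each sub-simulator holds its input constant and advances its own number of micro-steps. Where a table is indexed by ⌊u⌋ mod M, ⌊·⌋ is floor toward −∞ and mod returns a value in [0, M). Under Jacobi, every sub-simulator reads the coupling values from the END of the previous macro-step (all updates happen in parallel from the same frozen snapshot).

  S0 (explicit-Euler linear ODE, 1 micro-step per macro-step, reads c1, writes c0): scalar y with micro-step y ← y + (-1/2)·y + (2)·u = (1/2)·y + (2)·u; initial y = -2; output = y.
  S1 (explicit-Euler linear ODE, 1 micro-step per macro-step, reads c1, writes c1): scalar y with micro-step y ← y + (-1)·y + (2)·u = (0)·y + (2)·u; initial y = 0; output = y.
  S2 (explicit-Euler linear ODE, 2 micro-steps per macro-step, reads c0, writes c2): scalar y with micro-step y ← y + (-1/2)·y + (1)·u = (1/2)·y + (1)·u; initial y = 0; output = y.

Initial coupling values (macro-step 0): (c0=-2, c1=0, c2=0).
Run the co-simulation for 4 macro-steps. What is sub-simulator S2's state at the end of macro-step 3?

S2 state at macro-step 3 = -21/16

macro 1: S0 reads c1=0 → after 1×micro: -1; S1 reads c1=0 → after 1×micro: 0; S2 reads c0=-2 → after 2×micro: -3 ⇒ (c0=-1, c1=0, c2=-3)
macro 2: S0 reads c1=0 → after 1×micro: -1/2; S1 reads c1=0 → after 1×micro: 0; S2 reads c0=-1 → after 2×micro: -9/4 ⇒ (c0=-1/2, c1=0, c2=-9/4)
macro 3: S0 reads c1=0 → after 1×micro: -1/4; S1 reads c1=0 → after 1×micro: 0; S2 reads c0=-1/2 → after 2×micro: -21/16 ⇒ (c0=-1/4, c1=0, c2=-21/16)
macro 4: S0 reads c1=0 → after 1×micro: -1/8; S1 reads c1=0 → after 1×micro: 0; S2 reads c0=-1/4 → after 2×micro: -45/64 ⇒ (c0=-1/8, c1=0, c2=-45/64)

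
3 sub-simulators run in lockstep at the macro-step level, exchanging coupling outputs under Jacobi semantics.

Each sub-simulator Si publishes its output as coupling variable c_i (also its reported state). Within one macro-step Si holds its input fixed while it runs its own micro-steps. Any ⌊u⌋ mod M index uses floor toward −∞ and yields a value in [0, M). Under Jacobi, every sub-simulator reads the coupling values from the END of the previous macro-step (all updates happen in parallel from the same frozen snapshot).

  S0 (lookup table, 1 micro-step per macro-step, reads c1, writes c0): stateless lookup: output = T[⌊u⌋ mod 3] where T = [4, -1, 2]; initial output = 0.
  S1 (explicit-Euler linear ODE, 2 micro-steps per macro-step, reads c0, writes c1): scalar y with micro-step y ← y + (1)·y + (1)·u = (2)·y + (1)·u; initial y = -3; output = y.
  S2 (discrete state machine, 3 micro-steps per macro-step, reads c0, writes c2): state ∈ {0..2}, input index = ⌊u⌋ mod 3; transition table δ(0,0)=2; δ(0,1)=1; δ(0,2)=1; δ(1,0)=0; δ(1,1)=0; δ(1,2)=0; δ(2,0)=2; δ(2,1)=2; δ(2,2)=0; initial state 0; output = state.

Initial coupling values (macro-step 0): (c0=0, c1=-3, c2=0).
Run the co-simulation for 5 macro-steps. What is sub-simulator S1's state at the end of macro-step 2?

macro 1: S0 reads c1=-3 → after 1×micro: 4; S1 reads c0=0 → after 2×micro: -12; S2 reads c0=0 → after 3×micro: 2 ⇒ (c0=4, c1=-12, c2=2)
macro 2: S0 reads c1=-12 → after 1×micro: 4; S1 reads c0=4 → after 2×micro: -36; S2 reads c0=4 → after 3×micro: 2 ⇒ (c0=4, c1=-36, c2=2)
macro 3: S0 reads c1=-36 → after 1×micro: 4; S1 reads c0=4 → after 2×micro: -132; S2 reads c0=4 → after 3×micro: 2 ⇒ (c0=4, c1=-132, c2=2)
macro 4: S0 reads c1=-132 → after 1×micro: 4; S1 reads c0=4 → after 2×micro: -516; S2 reads c0=4 → after 3×micro: 2 ⇒ (c0=4, c1=-516, c2=2)
macro 5: S0 reads c1=-516 → after 1×micro: 4; S1 reads c0=4 → after 2×micro: -2052; S2 reads c0=4 → after 3×micro: 2 ⇒ (c0=4, c1=-2052, c2=2)

S1 state at macro-step 2 = -36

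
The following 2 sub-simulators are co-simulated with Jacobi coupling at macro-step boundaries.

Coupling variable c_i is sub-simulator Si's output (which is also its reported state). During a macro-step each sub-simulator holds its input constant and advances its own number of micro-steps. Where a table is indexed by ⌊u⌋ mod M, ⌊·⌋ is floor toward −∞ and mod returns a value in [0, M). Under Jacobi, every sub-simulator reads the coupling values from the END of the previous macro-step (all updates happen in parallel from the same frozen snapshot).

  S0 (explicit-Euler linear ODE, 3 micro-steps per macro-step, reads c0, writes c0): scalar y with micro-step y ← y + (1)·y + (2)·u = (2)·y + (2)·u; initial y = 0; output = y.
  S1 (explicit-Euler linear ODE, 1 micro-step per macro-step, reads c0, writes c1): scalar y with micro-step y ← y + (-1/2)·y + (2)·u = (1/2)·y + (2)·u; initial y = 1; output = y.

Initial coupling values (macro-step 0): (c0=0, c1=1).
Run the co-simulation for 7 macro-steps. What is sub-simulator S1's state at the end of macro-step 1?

S1 state at macro-step 1 = 1/2

macro 1: S0 reads c0=0 → after 3×micro: 0; S1 reads c0=0 → after 1×micro: 1/2 ⇒ (c0=0, c1=1/2)
macro 2: S0 reads c0=0 → after 3×micro: 0; S1 reads c0=0 → after 1×micro: 1/4 ⇒ (c0=0, c1=1/4)
macro 3: S0 reads c0=0 → after 3×micro: 0; S1 reads c0=0 → after 1×micro: 1/8 ⇒ (c0=0, c1=1/8)
macro 4: S0 reads c0=0 → after 3×micro: 0; S1 reads c0=0 → after 1×micro: 1/16 ⇒ (c0=0, c1=1/16)
macro 5: S0 reads c0=0 → after 3×micro: 0; S1 reads c0=0 → after 1×micro: 1/32 ⇒ (c0=0, c1=1/32)
macro 6: S0 reads c0=0 → after 3×micro: 0; S1 reads c0=0 → after 1×micro: 1/64 ⇒ (c0=0, c1=1/64)
macro 7: S0 reads c0=0 → after 3×micro: 0; S1 reads c0=0 → after 1×micro: 1/128 ⇒ (c0=0, c1=1/128)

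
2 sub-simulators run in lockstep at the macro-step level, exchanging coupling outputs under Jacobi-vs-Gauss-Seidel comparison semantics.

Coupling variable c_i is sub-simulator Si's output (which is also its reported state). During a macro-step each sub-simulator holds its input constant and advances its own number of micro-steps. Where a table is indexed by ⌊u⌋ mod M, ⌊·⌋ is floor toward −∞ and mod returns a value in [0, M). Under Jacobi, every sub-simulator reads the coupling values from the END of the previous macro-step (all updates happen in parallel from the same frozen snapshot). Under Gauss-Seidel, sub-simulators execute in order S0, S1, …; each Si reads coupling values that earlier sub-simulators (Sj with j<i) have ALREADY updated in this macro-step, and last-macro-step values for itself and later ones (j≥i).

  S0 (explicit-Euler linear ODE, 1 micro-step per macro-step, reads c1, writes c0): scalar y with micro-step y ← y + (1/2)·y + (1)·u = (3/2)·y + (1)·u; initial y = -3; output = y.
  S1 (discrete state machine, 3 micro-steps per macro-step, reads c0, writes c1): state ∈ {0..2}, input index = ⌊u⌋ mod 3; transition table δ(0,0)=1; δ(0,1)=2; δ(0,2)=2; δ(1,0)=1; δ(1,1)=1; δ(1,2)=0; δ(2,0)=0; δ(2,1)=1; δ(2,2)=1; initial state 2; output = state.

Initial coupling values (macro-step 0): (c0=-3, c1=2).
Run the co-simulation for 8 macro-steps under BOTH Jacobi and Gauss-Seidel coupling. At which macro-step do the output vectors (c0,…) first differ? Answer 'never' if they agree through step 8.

first divergence at macro-step: never

[Jacobi] macro 1: S0 reads c1=2 → after 1×micro: -5/2; S1 reads c0=-3 → after 3×micro: 1 ⇒ (c0=-5/2, c1=1)
[Jacobi] macro 2: S0 reads c1=1 → after 1×micro: -11/4; S1 reads c0=-5/2 → after 3×micro: 1 ⇒ (c0=-11/4, c1=1)
[Jacobi] macro 3: S0 reads c1=1 → after 1×micro: -25/8; S1 reads c0=-11/4 → after 3×micro: 1 ⇒ (c0=-25/8, c1=1)
[Jacobi] macro 4: S0 reads c1=1 → after 1×micro: -59/16; S1 reads c0=-25/8 → after 3×micro: 1 ⇒ (c0=-59/16, c1=1)
[Jacobi] macro 5: S0 reads c1=1 → after 1×micro: -145/32; S1 reads c0=-59/16 → after 3×micro: 1 ⇒ (c0=-145/32, c1=1)
[Jacobi] macro 6: S0 reads c1=1 → after 1×micro: -371/64; S1 reads c0=-145/32 → after 3×micro: 1 ⇒ (c0=-371/64, c1=1)
[Jacobi] macro 7: S0 reads c1=1 → after 1×micro: -985/128; S1 reads c0=-371/64 → after 3×micro: 1 ⇒ (c0=-985/128, c1=1)
[Jacobi] macro 8: S0 reads c1=1 → after 1×micro: -2699/256; S1 reads c0=-985/128 → after 3×micro: 1 ⇒ (c0=-2699/256, c1=1)
[Gauss-Seidel] macro 1: S0 reads c1=2 → after 1×micro: -5/2; S1 reads c0=-5/2 → after 3×micro: 1 ⇒ (c0=-5/2, c1=1)
[Gauss-Seidel] macro 2: S0 reads c1=1 → after 1×micro: -11/4; S1 reads c0=-11/4 → after 3×micro: 1 ⇒ (c0=-11/4, c1=1)
[Gauss-Seidel] macro 3: S0 reads c1=1 → after 1×micro: -25/8; S1 reads c0=-25/8 → after 3×micro: 1 ⇒ (c0=-25/8, c1=1)
[Gauss-Seidel] macro 4: S0 reads c1=1 → after 1×micro: -59/16; S1 reads c0=-59/16 → after 3×micro: 1 ⇒ (c0=-59/16, c1=1)
[Gauss-Seidel] macro 5: S0 reads c1=1 → after 1×micro: -145/32; S1 reads c0=-145/32 → after 3×micro: 1 ⇒ (c0=-145/32, c1=1)
[Gauss-Seidel] macro 6: S0 reads c1=1 → after 1×micro: -371/64; S1 reads c0=-371/64 → after 3×micro: 1 ⇒ (c0=-371/64, c1=1)
[Gauss-Seidel] macro 7: S0 reads c1=1 → after 1×micro: -985/128; S1 reads c0=-985/128 → after 3×micro: 1 ⇒ (c0=-985/128, c1=1)
[Gauss-Seidel] macro 8: S0 reads c1=1 → after 1×micro: -2699/256; S1 reads c0=-2699/256 → after 3×micro: 1 ⇒ (c0=-2699/256, c1=1)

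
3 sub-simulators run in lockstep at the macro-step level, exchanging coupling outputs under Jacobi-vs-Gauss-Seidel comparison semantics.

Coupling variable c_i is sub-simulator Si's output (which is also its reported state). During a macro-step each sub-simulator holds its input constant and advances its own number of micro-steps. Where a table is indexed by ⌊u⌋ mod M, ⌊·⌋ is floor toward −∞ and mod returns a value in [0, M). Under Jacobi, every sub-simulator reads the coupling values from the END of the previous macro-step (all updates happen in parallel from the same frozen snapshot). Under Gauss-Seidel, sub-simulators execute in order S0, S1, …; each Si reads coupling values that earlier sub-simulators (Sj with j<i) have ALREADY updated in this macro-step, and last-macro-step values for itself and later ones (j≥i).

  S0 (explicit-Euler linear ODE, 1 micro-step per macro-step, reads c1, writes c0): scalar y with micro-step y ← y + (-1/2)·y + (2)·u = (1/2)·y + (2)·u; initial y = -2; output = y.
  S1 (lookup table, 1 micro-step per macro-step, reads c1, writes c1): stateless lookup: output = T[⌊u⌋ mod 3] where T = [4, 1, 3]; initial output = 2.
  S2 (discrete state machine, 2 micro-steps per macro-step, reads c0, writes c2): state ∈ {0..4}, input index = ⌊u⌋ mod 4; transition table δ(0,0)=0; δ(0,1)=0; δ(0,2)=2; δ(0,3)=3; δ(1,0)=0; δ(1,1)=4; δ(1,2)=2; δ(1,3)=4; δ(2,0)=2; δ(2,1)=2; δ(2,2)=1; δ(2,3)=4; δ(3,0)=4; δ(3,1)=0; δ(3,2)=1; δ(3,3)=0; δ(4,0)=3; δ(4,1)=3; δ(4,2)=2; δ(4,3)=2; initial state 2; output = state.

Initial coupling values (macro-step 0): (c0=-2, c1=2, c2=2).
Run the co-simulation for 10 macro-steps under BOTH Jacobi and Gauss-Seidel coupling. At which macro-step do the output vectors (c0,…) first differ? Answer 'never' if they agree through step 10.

first divergence at macro-step: never

[Jacobi] macro 1: S0 reads c1=2 → after 1×micro: 3; S1 reads c1=2 → after 1×micro: 3; S2 reads c0=-2 → after 2×micro: 2 ⇒ (c0=3, c1=3, c2=2)
[Jacobi] macro 2: S0 reads c1=3 → after 1×micro: 15/2; S1 reads c1=3 → after 1×micro: 4; S2 reads c0=3 → after 2×micro: 2 ⇒ (c0=15/2, c1=4, c2=2)
[Jacobi] macro 3: S0 reads c1=4 → after 1×micro: 47/4; S1 reads c1=4 → after 1×micro: 1; S2 reads c0=15/2 → after 2×micro: 2 ⇒ (c0=47/4, c1=1, c2=2)
[Jacobi] macro 4: S0 reads c1=1 → after 1×micro: 63/8; S1 reads c1=1 → after 1×micro: 1; S2 reads c0=47/4 → after 2×micro: 2 ⇒ (c0=63/8, c1=1, c2=2)
[Jacobi] macro 5: S0 reads c1=1 → after 1×micro: 95/16; S1 reads c1=1 → after 1×micro: 1; S2 reads c0=63/8 → after 2×micro: 2 ⇒ (c0=95/16, c1=1, c2=2)
[Jacobi] macro 6: S0 reads c1=1 → after 1×micro: 159/32; S1 reads c1=1 → after 1×micro: 1; S2 reads c0=95/16 → after 2×micro: 2 ⇒ (c0=159/32, c1=1, c2=2)
[Jacobi] macro 7: S0 reads c1=1 → after 1×micro: 287/64; S1 reads c1=1 → after 1×micro: 1; S2 reads c0=159/32 → after 2×micro: 2 ⇒ (c0=287/64, c1=1, c2=2)
[Jacobi] macro 8: S0 reads c1=1 → after 1×micro: 543/128; S1 reads c1=1 → after 1×micro: 1; S2 reads c0=287/64 → after 2×micro: 2 ⇒ (c0=543/128, c1=1, c2=2)
[Jacobi] macro 9: S0 reads c1=1 → after 1×micro: 1055/256; S1 reads c1=1 → after 1×micro: 1; S2 reads c0=543/128 → after 2×micro: 2 ⇒ (c0=1055/256, c1=1, c2=2)
[Jacobi] macro 10: S0 reads c1=1 → after 1×micro: 2079/512; S1 reads c1=1 → after 1×micro: 1; S2 reads c0=1055/256 → after 2×micro: 2 ⇒ (c0=2079/512, c1=1, c2=2)
[Gauss-Seidel] macro 1: S0 reads c1=2 → after 1×micro: 3; S1 reads c1=2 → after 1×micro: 3; S2 reads c0=3 → after 2×micro: 2 ⇒ (c0=3, c1=3, c2=2)
[Gauss-Seidel] macro 2: S0 reads c1=3 → after 1×micro: 15/2; S1 reads c1=3 → after 1×micro: 4; S2 reads c0=15/2 → after 2×micro: 2 ⇒ (c0=15/2, c1=4, c2=2)
[Gauss-Seidel] macro 3: S0 reads c1=4 → after 1×micro: 47/4; S1 reads c1=4 → after 1×micro: 1; S2 reads c0=47/4 → after 2×micro: 2 ⇒ (c0=47/4, c1=1, c2=2)
[Gauss-Seidel] macro 4: S0 reads c1=1 → after 1×micro: 63/8; S1 reads c1=1 → after 1×micro: 1; S2 reads c0=63/8 → after 2×micro: 2 ⇒ (c0=63/8, c1=1, c2=2)
[Gauss-Seidel] macro 5: S0 reads c1=1 → after 1×micro: 95/16; S1 reads c1=1 → after 1×micro: 1; S2 reads c0=95/16 → after 2×micro: 2 ⇒ (c0=95/16, c1=1, c2=2)
[Gauss-Seidel] macro 6: S0 reads c1=1 → after 1×micro: 159/32; S1 reads c1=1 → after 1×micro: 1; S2 reads c0=159/32 → after 2×micro: 2 ⇒ (c0=159/32, c1=1, c2=2)
[Gauss-Seidel] macro 7: S0 reads c1=1 → after 1×micro: 287/64; S1 reads c1=1 → after 1×micro: 1; S2 reads c0=287/64 → after 2×micro: 2 ⇒ (c0=287/64, c1=1, c2=2)
[Gauss-Seidel] macro 8: S0 reads c1=1 → after 1×micro: 543/128; S1 reads c1=1 → after 1×micro: 1; S2 reads c0=543/128 → after 2×micro: 2 ⇒ (c0=543/128, c1=1, c2=2)
[Gauss-Seidel] macro 9: S0 reads c1=1 → after 1×micro: 1055/256; S1 reads c1=1 → after 1×micro: 1; S2 reads c0=1055/256 → after 2×micro: 2 ⇒ (c0=1055/256, c1=1, c2=2)
[Gauss-Seidel] macro 10: S0 reads c1=1 → after 1×micro: 2079/512; S1 reads c1=1 → after 1×micro: 1; S2 reads c0=2079/512 → after 2×micro: 2 ⇒ (c0=2079/512, c1=1, c2=2)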